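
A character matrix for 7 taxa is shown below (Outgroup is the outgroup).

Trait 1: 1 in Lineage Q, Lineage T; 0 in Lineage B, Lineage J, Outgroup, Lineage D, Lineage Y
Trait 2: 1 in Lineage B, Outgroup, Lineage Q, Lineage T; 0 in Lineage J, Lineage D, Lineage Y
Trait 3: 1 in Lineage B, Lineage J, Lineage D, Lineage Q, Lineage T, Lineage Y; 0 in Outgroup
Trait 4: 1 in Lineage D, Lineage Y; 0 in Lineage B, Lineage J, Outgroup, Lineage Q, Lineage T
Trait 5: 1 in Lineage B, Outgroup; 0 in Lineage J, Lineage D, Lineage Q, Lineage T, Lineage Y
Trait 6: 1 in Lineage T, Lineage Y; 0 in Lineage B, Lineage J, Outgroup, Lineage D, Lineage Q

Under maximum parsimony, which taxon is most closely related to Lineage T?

Character polarity is set by the outgroup: the derived state is whichever differs from the outgroup's state, so for Trait 2, Trait 5 the derived state is '0', and for the remaining characters it is '1'.
Trait 1 (derived state '1') is shared by Lineage Q and Lineage T — a synapomorphy uniting that clade.
Trait 2 (derived state '0') is shared by Lineage D, Lineage J, and Lineage Y — a synapomorphy uniting that clade.
All ingroup taxa share the derived state '1' for Trait 3; it defines the ingroup but does not resolve relationships within it.
Only Lineage D and Lineage Y show the derived state '1' for Trait 4, supporting them as a clade.
Trait 5 (derived state '0') is shared by Lineage D, Lineage J, Lineage Q, Lineage T, and Lineage Y — a synapomorphy uniting that clade.
Trait 6 groups Lineage T and Lineage Y, which is incompatible with the clades supported by the remaining characters; treating it as convergent (homoplasy) costs fewer steps than any alternative tree.
Most parsimonious ingroup topology: (Lineage B,(((Lineage D,Lineage Y),Lineage J),(Lineage Q,Lineage T))).
Lineage T and Lineage Q form a cherry on this tree, so they are sister taxa.

Lineage Q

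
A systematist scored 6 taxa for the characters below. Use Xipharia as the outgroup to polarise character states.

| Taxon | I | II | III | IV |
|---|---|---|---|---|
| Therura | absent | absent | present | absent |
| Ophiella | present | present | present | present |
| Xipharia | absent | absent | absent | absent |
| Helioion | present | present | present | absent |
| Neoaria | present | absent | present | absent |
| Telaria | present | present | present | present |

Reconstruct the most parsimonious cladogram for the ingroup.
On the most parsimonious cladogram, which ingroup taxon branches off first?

Therura

The outgroup has state 'absent' for every character, so 'present' is the derived state throughout.
Only Helioion, Neoaria, Ophiella, and Telaria show the derived state 'present' for I, supporting them as a clade.
Only Helioion, Ophiella, and Telaria show the derived state 'present' for II, supporting them as a clade.
All ingroup taxa share the derived state 'present' for III; it defines the ingroup but does not resolve relationships within it.
Only Ophiella and Telaria show the derived state 'present' for IV, supporting them as a clade.
Most parsimonious ingroup topology: ((((Telaria,Ophiella),Helioion),Neoaria),Therura).
Therura is sister to the clade containing all other ingroup taxa, so it is the earliest-diverging (most basal) ingroup lineage.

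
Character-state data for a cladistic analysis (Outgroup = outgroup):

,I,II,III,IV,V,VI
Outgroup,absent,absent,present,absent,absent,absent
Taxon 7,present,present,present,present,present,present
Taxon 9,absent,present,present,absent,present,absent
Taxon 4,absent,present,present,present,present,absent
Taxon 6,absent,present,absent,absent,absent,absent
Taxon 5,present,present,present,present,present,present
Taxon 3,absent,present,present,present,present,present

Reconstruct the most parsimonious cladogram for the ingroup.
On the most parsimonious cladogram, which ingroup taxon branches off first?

Taxon 6

Character polarity is set by the outgroup: the derived state is whichever differs from the outgroup's state, so for III the derived state is 'absent', and for the remaining characters it is 'present'.
Only Taxon 5 and Taxon 7 show the derived state 'present' for I, supporting them as a clade.
All ingroup taxa share the derived state 'present' for II; it defines the ingroup but does not resolve relationships within it.
III (derived state 'absent') is unique to Taxon 6 (autapomorphy; uninformative for grouping).
IV (derived state 'present') is shared by Taxon 3, Taxon 4, Taxon 5, and Taxon 7 — a synapomorphy uniting that clade.
V: derived state 'present' in Taxon 3, Taxon 4, Taxon 5, Taxon 7, and Taxon 9 only — synapomorphy for {Taxon 3, Taxon 4, Taxon 5, Taxon 7, Taxon 9}.
VI (derived state 'present') is shared by Taxon 3, Taxon 5, and Taxon 7 — a synapomorphy uniting that clade.
Most parsimonious ingroup topology: (((((Taxon 7,Taxon 5),Taxon 3),Taxon 4),Taxon 9),Taxon 6).
Taxon 6 is sister to the clade containing all other ingroup taxa, so it is the earliest-diverging (most basal) ingroup lineage.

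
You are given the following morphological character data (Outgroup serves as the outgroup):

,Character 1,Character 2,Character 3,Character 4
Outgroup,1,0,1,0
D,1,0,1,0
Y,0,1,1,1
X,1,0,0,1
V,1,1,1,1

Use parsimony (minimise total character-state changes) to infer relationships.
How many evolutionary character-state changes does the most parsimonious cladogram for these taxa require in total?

Character polarity is set by the outgroup: the derived state is whichever differs from the outgroup's state, so for Character 1, Character 3 the derived state is '0', and for the remaining characters it is '1'.
Character 1 (derived state '0') is unique to Y (autapomorphy; uninformative for grouping).
Only V and Y show the derived state '1' for Character 2, supporting them as a clade.
Character 3: derived state '0' in X only — an autapomorphy, so it tells us nothing about relationships among taxa.
Character 4 (derived state '1') is shared by V, X, and Y — a synapomorphy uniting that clade.
Most parsimonious ingroup topology: (D,((Y,V),X)).
Changes per character on this tree: Character 1: 1; Character 2: 1; Character 3: 1; Character 4: 1.
Total = 4.

4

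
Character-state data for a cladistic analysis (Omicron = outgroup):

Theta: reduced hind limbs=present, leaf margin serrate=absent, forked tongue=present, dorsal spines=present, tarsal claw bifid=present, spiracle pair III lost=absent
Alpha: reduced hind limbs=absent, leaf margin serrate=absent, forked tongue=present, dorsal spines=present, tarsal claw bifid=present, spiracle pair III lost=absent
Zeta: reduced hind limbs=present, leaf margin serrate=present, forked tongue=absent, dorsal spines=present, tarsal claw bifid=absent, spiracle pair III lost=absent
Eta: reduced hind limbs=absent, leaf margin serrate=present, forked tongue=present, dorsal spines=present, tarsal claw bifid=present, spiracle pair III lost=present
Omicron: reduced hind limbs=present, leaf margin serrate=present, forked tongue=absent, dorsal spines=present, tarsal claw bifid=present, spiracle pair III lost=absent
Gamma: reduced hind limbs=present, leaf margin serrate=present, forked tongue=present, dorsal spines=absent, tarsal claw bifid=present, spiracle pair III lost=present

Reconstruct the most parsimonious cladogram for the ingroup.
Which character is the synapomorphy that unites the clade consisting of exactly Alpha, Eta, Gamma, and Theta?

forked tongue

Character polarity is set by the outgroup: the derived state is whichever differs from the outgroup's state, so for reduced hind limbs, leaf margin serrate, dorsal spines, tarsal claw bifid the derived state is 'absent', and for the remaining characters it is 'present'.
reduced hind limbs (state 'absent') occurs in Alpha and Eta but conflicts with the nesting implied by the other characters — most parsimoniously interpreted as homoplasy.
Only Alpha and Theta show the derived state 'absent' for leaf margin serrate, supporting them as a clade.
Only Alpha, Eta, Gamma, and Theta show the derived state 'present' for forked tongue, supporting them as a clade.
dorsal spines: derived state 'absent' in Gamma only — an autapomorphy, so it tells us nothing about relationships among taxa.
tarsal claw bifid: derived state 'absent' in Zeta only — an autapomorphy, so it tells us nothing about relationships among taxa.
spiracle pair III lost: derived state 'present' in Eta and Gamma only — synapomorphy for {Eta, Gamma}.
Most parsimonious ingroup topology: (((Gamma,Eta),(Alpha,Theta)),Zeta).
The clade {Alpha, Eta, Gamma, Theta} is supported by forked tongue: its derived state 'present' occurs in exactly those taxa and in no other taxon (including the outgroup).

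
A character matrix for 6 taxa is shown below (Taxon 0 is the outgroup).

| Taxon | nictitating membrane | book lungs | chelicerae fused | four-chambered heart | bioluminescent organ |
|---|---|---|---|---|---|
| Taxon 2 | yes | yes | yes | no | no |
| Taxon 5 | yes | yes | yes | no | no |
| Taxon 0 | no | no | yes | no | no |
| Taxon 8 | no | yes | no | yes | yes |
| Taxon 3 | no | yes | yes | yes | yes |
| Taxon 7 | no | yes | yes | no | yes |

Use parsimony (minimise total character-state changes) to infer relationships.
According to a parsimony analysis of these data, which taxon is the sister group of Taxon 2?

Taxon 5

Character polarity is set by the outgroup: the derived state is whichever differs from the outgroup's state, so for chelicerae fused the derived state is 'no', and for the remaining characters it is 'yes'.
Only Taxon 2 and Taxon 5 show the derived state 'yes' for nictitating membrane, supporting them as a clade.
All ingroup taxa share the derived state 'yes' for book lungs; it defines the ingroup but does not resolve relationships within it.
chelicerae fused: derived state 'no' in Taxon 8 only — an autapomorphy, so it tells us nothing about relationships among taxa.
four-chambered heart: derived state 'yes' in Taxon 3 and Taxon 8 only — synapomorphy for {Taxon 3, Taxon 8}.
Only Taxon 3, Taxon 7, and Taxon 8 show the derived state 'yes' for bioluminescent organ, supporting them as a clade.
Most parsimonious ingroup topology: (((Taxon 8,Taxon 3),Taxon 7),(Taxon 2,Taxon 5)).
Taxon 2 and Taxon 5 form a cherry on this tree, so they are sister taxa.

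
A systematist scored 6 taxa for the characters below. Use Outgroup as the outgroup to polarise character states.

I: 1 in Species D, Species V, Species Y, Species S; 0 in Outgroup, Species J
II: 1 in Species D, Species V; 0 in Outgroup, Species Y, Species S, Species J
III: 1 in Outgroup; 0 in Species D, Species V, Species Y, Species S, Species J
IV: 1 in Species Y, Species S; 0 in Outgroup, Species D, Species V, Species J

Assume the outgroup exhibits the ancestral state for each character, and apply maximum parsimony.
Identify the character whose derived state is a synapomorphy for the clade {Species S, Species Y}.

IV

Character polarity is set by the outgroup: the derived state is whichever differs from the outgroup's state, so for III the derived state is '0', and for the remaining characters it is '1'.
I: derived state '1' in Species D, Species S, Species V, and Species Y only — synapomorphy for {Species D, Species S, Species V, Species Y}.
Only Species D and Species V show the derived state '1' for II, supporting them as a clade.
All ingroup taxa share the derived state '0' for III; it defines the ingroup but does not resolve relationships within it.
Only Species S and Species Y show the derived state '1' for IV, supporting them as a clade.
Most parsimonious ingroup topology: (((Species D,Species V),(Species Y,Species S)),Species J).
The clade {Species S, Species Y} is supported by IV: its derived state '1' occurs in exactly those taxa and in no other taxon (including the outgroup).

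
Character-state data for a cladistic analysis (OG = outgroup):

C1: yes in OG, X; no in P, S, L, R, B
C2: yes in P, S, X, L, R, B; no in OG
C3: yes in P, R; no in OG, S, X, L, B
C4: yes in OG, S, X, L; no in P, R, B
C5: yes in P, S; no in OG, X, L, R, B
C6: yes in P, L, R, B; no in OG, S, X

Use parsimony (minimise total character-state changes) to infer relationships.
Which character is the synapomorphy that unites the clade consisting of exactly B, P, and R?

Character polarity is set by the outgroup: the derived state is whichever differs from the outgroup's state, so for C1, C4 the derived state is 'no', and for the remaining characters it is 'yes'.
C1: derived state 'no' in B, L, P, R, and S only — synapomorphy for {B, L, P, R, S}.
All ingroup taxa share the derived state 'yes' for C2; it defines the ingroup but does not resolve relationships within it.
Only P and R show the derived state 'yes' for C3, supporting them as a clade.
Only B, P, and R show the derived state 'no' for C4, supporting them as a clade.
C5 groups P and S, which is incompatible with the clades supported by the remaining characters; treating it as convergent (homoplasy) costs fewer steps than any alternative tree.
Only B, L, P, and R show the derived state 'yes' for C6, supporting them as a clade.
Most parsimonious ingroup topology: (((((P,R),B),L),S),X).
The clade {B, P, R} is supported by C4: its derived state 'no' occurs in exactly those taxa and in no other taxon (including the outgroup).

C4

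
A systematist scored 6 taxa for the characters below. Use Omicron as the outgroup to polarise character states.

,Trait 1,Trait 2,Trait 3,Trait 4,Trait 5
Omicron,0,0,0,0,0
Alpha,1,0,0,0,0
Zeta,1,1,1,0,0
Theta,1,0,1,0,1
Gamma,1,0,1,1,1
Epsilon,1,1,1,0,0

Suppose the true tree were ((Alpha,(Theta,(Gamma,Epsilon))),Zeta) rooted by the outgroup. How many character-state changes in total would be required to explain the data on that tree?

Map each character onto ((Alpha,(Theta,(Gamma,Epsilon))),Zeta) (rooted by Omicron) and count the minimum state changes it requires (Fitch parsimony):
Trait 1: 1; Trait 2: 2; Trait 3: 2; Trait 4: 1; Trait 5: 2.
Total tree length = 8.

8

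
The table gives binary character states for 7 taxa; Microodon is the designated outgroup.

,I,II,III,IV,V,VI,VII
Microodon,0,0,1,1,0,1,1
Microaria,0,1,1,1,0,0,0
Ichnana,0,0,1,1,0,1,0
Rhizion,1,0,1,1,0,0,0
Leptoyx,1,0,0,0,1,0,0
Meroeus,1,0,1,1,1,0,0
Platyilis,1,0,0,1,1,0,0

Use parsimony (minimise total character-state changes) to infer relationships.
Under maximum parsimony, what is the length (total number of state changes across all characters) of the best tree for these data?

7

Character polarity is set by the outgroup: the derived state is whichever differs from the outgroup's state, so for III, IV, VI, VII the derived state is '0', and for the remaining characters it is '1'.
I (derived state '1') is shared by Leptoyx, Meroeus, Platyilis, and Rhizion — a synapomorphy uniting that clade.
II: derived state '1' in Microaria only — an autapomorphy, so it tells us nothing about relationships among taxa.
III (derived state '0') is shared by Leptoyx and Platyilis — a synapomorphy uniting that clade.
IV (derived state '0') is unique to Leptoyx (autapomorphy; uninformative for grouping).
V (derived state '1') is shared by Leptoyx, Meroeus, and Platyilis — a synapomorphy uniting that clade.
Only Leptoyx, Meroeus, Microaria, Platyilis, and Rhizion show the derived state '0' for VI, supporting them as a clade.
All ingroup taxa share the derived state '0' for VII; it defines the ingroup but does not resolve relationships within it.
Most parsimonious ingroup topology: ((Microaria,(Rhizion,((Leptoyx,Platyilis),Meroeus))),Ichnana).
Changes per character on this tree: I: 1; II: 1; III: 1; IV: 1; V: 1; VI: 1; VII: 1.
Total = 7.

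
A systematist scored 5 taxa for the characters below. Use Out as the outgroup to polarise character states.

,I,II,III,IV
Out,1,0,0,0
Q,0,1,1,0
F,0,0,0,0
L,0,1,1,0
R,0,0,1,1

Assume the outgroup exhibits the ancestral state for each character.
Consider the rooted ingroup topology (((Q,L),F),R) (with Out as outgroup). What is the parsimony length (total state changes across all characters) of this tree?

5

Map each character onto (((Q,L),F),R) (rooted by Out) and count the minimum state changes it requires (Fitch parsimony):
I: 1; II: 1; III: 2; IV: 1.
Total tree length = 5.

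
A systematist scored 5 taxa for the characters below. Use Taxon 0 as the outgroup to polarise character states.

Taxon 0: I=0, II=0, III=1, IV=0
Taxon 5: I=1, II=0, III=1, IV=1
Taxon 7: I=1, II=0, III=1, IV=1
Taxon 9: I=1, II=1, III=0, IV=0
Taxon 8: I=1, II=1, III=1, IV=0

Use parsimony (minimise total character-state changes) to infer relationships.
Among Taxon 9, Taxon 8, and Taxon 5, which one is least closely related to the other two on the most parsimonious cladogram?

Character polarity is set by the outgroup: the derived state is whichever differs from the outgroup's state, so for III the derived state is '0', and for the remaining characters it is '1'.
All ingroup taxa share the derived state '1' for I; it defines the ingroup but does not resolve relationships within it.
II (derived state '1') is shared by Taxon 8 and Taxon 9 — a synapomorphy uniting that clade.
III: derived state '0' in Taxon 9 only — an autapomorphy, so it tells us nothing about relationships among taxa.
IV (derived state '1') is shared by Taxon 5 and Taxon 7 — a synapomorphy uniting that clade.
Most parsimonious ingroup topology: ((Taxon 5,Taxon 7),(Taxon 9,Taxon 8)).
Taxon 9 and Taxon 8 share a more recent common ancestor with each other than either does with Taxon 5, so Taxon 5 is the least closely related of the three.

Taxon 5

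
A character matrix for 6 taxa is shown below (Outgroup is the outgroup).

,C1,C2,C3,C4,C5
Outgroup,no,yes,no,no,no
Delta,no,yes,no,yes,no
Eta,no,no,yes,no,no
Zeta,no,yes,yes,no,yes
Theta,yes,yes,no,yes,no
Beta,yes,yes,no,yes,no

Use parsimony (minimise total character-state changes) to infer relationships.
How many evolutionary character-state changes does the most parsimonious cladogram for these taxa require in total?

5

Character polarity is set by the outgroup: the derived state is whichever differs from the outgroup's state, so for C2 the derived state is 'no', and for the remaining characters it is 'yes'.
C1 (derived state 'yes') is shared by Beta and Theta — a synapomorphy uniting that clade.
C2 (derived state 'no') is unique to Eta (autapomorphy; uninformative for grouping).
Only Eta and Zeta show the derived state 'yes' for C3, supporting them as a clade.
C4: derived state 'yes' in Beta, Delta, and Theta only — synapomorphy for {Beta, Delta, Theta}.
C5 (derived state 'yes') is unique to Zeta (autapomorphy; uninformative for grouping).
Most parsimonious ingroup topology: ((Delta,(Theta,Beta)),(Eta,Zeta)).
Changes per character on this tree: C1: 1; C2: 1; C3: 1; C4: 1; C5: 1.
Total = 5.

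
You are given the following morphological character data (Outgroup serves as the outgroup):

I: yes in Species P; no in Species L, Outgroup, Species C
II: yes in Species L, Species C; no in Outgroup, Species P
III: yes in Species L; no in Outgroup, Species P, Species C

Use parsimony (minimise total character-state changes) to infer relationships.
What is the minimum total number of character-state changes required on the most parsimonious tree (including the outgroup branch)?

The outgroup has state 'no' for every character, so 'yes' is the derived state throughout.
I: derived state 'yes' in Species P only — an autapomorphy, so it tells us nothing about relationships among taxa.
II: derived state 'yes' in Species C and Species L only — synapomorphy for {Species C, Species L}.
III: derived state 'yes' in Species L only — an autapomorphy, so it tells us nothing about relationships among taxa.
Most parsimonious ingroup topology: ((Species L,Species C),Species P).
Changes per character on this tree: I: 1; II: 1; III: 1.
Total = 3.

3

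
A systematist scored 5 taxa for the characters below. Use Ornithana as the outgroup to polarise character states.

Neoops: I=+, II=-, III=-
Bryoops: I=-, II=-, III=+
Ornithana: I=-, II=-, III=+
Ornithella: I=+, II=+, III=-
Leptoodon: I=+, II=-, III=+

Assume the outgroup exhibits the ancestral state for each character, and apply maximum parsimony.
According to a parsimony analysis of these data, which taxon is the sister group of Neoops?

Ornithella

Character polarity is set by the outgroup: the derived state is whichever differs from the outgroup's state, so for III the derived state is '-', and for the remaining characters it is '+'.
I: derived state '+' in Leptoodon, Neoops, and Ornithella only — synapomorphy for {Leptoodon, Neoops, Ornithella}.
II (derived state '+') is unique to Ornithella (autapomorphy; uninformative for grouping).
III: derived state '-' in Neoops and Ornithella only — synapomorphy for {Neoops, Ornithella}.
Most parsimonious ingroup topology: (((Neoops,Ornithella),Leptoodon),Bryoops).
Neoops and Ornithella form a cherry on this tree, so they are sister taxa.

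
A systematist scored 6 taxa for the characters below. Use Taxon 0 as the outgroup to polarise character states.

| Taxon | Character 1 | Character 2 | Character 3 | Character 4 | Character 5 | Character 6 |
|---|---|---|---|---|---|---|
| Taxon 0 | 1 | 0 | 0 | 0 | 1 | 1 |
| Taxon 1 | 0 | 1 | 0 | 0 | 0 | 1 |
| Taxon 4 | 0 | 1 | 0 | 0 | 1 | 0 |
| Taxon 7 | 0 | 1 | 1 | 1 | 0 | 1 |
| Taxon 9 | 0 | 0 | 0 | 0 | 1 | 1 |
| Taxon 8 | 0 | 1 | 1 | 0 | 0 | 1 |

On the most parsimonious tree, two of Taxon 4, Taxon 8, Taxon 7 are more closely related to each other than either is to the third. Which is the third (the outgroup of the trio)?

Taxon 4

Character polarity is set by the outgroup: the derived state is whichever differs from the outgroup's state, so for Character 1, Character 5, Character 6 the derived state is '0', and for the remaining characters it is '1'.
All ingroup taxa share the derived state '0' for Character 1; it defines the ingroup but does not resolve relationships within it.
Character 2: derived state '1' in Taxon 1, Taxon 4, Taxon 7, and Taxon 8 only — synapomorphy for {Taxon 1, Taxon 4, Taxon 7, Taxon 8}.
Only Taxon 7 and Taxon 8 show the derived state '1' for Character 3, supporting them as a clade.
Character 4 (derived state '1') is unique to Taxon 7 (autapomorphy; uninformative for grouping).
Character 5 (derived state '0') is shared by Taxon 1, Taxon 7, and Taxon 8 — a synapomorphy uniting that clade.
Character 6: derived state '0' in Taxon 4 only — an autapomorphy, so it tells us nothing about relationships among taxa.
Most parsimonious ingroup topology: (((Taxon 1,(Taxon 7,Taxon 8)),Taxon 4),Taxon 9).
Taxon 7 and Taxon 8 share a more recent common ancestor with each other than either does with Taxon 4, so Taxon 4 is the least closely related of the three.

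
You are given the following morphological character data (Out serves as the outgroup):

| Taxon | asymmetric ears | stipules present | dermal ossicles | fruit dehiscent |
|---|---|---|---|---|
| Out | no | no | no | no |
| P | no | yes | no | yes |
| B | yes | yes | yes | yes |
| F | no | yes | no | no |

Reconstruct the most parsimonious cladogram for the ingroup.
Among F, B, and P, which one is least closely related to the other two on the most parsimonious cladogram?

The outgroup has state 'no' for every character, so 'yes' is the derived state throughout.
asymmetric ears: derived state 'yes' in B only — an autapomorphy, so it tells us nothing about relationships among taxa.
All ingroup taxa share the derived state 'yes' for stipules present; it defines the ingroup but does not resolve relationships within it.
dermal ossicles (derived state 'yes') is unique to B (autapomorphy; uninformative for grouping).
fruit dehiscent: derived state 'yes' in B and P only — synapomorphy for {B, P}.
Most parsimonious ingroup topology: ((P,B),F).
B and P share a more recent common ancestor with each other than either does with F, so F is the least closely related of the three.

F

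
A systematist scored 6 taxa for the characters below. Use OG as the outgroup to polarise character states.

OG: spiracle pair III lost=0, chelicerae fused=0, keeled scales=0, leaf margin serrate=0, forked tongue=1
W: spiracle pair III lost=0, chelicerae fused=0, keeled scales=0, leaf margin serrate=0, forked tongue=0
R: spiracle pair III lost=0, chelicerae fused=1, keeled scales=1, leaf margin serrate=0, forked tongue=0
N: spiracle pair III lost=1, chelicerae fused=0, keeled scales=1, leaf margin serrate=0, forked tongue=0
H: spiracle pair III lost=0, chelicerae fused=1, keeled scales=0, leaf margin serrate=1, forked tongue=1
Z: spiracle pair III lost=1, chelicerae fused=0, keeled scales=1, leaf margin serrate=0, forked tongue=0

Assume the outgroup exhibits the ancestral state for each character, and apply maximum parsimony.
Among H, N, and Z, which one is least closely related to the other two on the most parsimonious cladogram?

Character polarity is set by the outgroup: the derived state is whichever differs from the outgroup's state, so for forked tongue the derived state is '0', and for the remaining characters it is '1'.
spiracle pair III lost: derived state '1' in N and Z only — synapomorphy for {N, Z}.
chelicerae fused (state '1') occurs in H and R but conflicts with the nesting implied by the other characters — most parsimoniously interpreted as homoplasy.
keeled scales (derived state '1') is shared by N, R, and Z — a synapomorphy uniting that clade.
leaf margin serrate (derived state '1') is unique to H (autapomorphy; uninformative for grouping).
forked tongue: derived state '0' in N, R, W, and Z only — synapomorphy for {N, R, W, Z}.
Most parsimonious ingroup topology: ((W,(R,(N,Z))),H).
N and Z share a more recent common ancestor with each other than either does with H, so H is the least closely related of the three.

H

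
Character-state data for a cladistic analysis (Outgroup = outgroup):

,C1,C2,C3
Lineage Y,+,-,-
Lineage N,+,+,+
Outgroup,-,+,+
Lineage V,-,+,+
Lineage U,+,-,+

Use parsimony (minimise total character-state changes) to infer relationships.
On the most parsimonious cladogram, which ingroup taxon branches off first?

Lineage V

Character polarity is set by the outgroup: the derived state is whichever differs from the outgroup's state, so for C2, C3 the derived state is '-', and for the remaining characters it is '+'.
C1: derived state '+' in Lineage N, Lineage U, and Lineage Y only — synapomorphy for {Lineage N, Lineage U, Lineage Y}.
C2: derived state '-' in Lineage U and Lineage Y only — synapomorphy for {Lineage U, Lineage Y}.
C3 (derived state '-') is unique to Lineage Y (autapomorphy; uninformative for grouping).
Most parsimonious ingroup topology: (Lineage V,((Lineage U,Lineage Y),Lineage N)).
Lineage V is sister to the clade containing all other ingroup taxa, so it is the earliest-diverging (most basal) ingroup lineage.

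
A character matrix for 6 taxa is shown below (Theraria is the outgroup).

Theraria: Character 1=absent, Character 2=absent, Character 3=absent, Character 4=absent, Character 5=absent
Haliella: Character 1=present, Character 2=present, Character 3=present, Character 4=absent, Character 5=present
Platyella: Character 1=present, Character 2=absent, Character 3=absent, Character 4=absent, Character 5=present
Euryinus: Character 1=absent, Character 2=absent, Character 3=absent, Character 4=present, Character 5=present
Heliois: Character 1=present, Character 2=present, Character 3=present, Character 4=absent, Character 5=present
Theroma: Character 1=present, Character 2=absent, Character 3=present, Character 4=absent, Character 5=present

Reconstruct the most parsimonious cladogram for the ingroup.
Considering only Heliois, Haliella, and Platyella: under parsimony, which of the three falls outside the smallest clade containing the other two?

Platyella

The outgroup has state 'absent' for every character, so 'present' is the derived state throughout.
Character 1 (derived state 'present') is shared by Haliella, Heliois, Platyella, and Theroma — a synapomorphy uniting that clade.
Only Haliella and Heliois show the derived state 'present' for Character 2, supporting them as a clade.
Character 3 (derived state 'present') is shared by Haliella, Heliois, and Theroma — a synapomorphy uniting that clade.
Character 4 (derived state 'present') is unique to Euryinus (autapomorphy; uninformative for grouping).
All ingroup taxa share the derived state 'present' for Character 5; it defines the ingroup but does not resolve relationships within it.
Most parsimonious ingroup topology: ((((Haliella,Heliois),Theroma),Platyella),Euryinus).
Heliois and Haliella share a more recent common ancestor with each other than either does with Platyella, so Platyella is the least closely related of the three.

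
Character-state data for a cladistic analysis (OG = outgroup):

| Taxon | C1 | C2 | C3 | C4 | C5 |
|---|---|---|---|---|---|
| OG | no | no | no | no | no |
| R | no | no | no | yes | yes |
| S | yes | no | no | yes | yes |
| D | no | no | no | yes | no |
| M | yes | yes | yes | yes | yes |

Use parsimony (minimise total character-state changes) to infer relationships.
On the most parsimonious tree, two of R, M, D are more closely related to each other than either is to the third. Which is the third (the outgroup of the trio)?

The outgroup has state 'no' for every character, so 'yes' is the derived state throughout.
Only M and S show the derived state 'yes' for C1, supporting them as a clade.
C2 (derived state 'yes') is unique to M (autapomorphy; uninformative for grouping).
C3: derived state 'yes' in M only — an autapomorphy, so it tells us nothing about relationships among taxa.
All ingroup taxa share the derived state 'yes' for C4; it defines the ingroup but does not resolve relationships within it.
Only M, R, and S show the derived state 'yes' for C5, supporting them as a clade.
Most parsimonious ingroup topology: ((R,(S,M)),D).
M and R share a more recent common ancestor with each other than either does with D, so D is the least closely related of the three.

D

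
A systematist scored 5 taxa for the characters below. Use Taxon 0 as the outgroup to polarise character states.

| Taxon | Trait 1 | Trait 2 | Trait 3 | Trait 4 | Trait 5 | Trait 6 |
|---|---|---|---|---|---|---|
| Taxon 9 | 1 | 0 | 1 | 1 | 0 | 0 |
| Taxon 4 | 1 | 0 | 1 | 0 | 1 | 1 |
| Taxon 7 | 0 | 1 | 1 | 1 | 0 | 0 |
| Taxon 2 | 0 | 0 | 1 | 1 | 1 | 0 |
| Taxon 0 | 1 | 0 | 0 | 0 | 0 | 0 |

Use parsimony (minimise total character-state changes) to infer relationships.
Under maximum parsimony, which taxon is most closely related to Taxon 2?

Character polarity is set by the outgroup: the derived state is whichever differs from the outgroup's state, so for Trait 1 the derived state is '0', and for the remaining characters it is '1'.
Trait 1 (derived state '0') is shared by Taxon 2 and Taxon 7 — a synapomorphy uniting that clade.
Trait 2: derived state '1' in Taxon 7 only — an autapomorphy, so it tells us nothing about relationships among taxa.
All ingroup taxa share the derived state '1' for Trait 3; it defines the ingroup but does not resolve relationships within it.
Only Taxon 2, Taxon 7, and Taxon 9 show the derived state '1' for Trait 4, supporting them as a clade.
Trait 5 groups Taxon 2 and Taxon 4, which is incompatible with the clades supported by the remaining characters; treating it as convergent (homoplasy) costs fewer steps than any alternative tree.
Trait 6 (derived state '1') is unique to Taxon 4 (autapomorphy; uninformative for grouping).
Most parsimonious ingroup topology: ((Taxon 9,(Taxon 7,Taxon 2)),Taxon 4).
Taxon 2 and Taxon 7 form a cherry on this tree, so they are sister taxa.

Taxon 7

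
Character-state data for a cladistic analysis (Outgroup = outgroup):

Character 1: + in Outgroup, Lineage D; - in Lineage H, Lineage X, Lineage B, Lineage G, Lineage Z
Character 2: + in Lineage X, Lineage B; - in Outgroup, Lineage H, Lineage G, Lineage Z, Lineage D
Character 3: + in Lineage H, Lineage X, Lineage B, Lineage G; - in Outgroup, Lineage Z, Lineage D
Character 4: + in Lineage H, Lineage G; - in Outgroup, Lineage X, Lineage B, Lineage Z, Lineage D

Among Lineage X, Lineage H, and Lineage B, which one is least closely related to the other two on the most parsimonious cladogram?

Lineage H

Character polarity is set by the outgroup: the derived state is whichever differs from the outgroup's state, so for Character 1 the derived state is '-', and for the remaining characters it is '+'.
Character 1 (derived state '-') is shared by Lineage B, Lineage G, Lineage H, Lineage X, and Lineage Z — a synapomorphy uniting that clade.
Only Lineage B and Lineage X show the derived state '+' for Character 2, supporting them as a clade.
Character 3: derived state '+' in Lineage B, Lineage G, Lineage H, and Lineage X only — synapomorphy for {Lineage B, Lineage G, Lineage H, Lineage X}.
Character 4 (derived state '+') is shared by Lineage G and Lineage H — a synapomorphy uniting that clade.
Most parsimonious ingroup topology: ((((Lineage H,Lineage G),(Lineage X,Lineage B)),Lineage Z),Lineage D).
Lineage X and Lineage B share a more recent common ancestor with each other than either does with Lineage H, so Lineage H is the least closely related of the three.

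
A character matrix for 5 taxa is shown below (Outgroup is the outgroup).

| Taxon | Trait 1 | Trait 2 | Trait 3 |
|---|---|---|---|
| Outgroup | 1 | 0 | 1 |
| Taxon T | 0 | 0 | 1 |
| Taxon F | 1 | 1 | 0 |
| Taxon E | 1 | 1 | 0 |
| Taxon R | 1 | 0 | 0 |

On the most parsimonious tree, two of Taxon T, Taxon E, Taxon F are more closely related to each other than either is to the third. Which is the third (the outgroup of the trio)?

Character polarity is set by the outgroup: the derived state is whichever differs from the outgroup's state, so for Trait 1, Trait 3 the derived state is '0', and for the remaining characters it is '1'.
Trait 1: derived state '0' in Taxon T only — an autapomorphy, so it tells us nothing about relationships among taxa.
Trait 2: derived state '1' in Taxon E and Taxon F only — synapomorphy for {Taxon E, Taxon F}.
Trait 3 (derived state '0') is shared by Taxon E, Taxon F, and Taxon R — a synapomorphy uniting that clade.
Most parsimonious ingroup topology: (Taxon T,((Taxon F,Taxon E),Taxon R)).
Taxon F and Taxon E share a more recent common ancestor with each other than either does with Taxon T, so Taxon T is the least closely related of the three.

Taxon T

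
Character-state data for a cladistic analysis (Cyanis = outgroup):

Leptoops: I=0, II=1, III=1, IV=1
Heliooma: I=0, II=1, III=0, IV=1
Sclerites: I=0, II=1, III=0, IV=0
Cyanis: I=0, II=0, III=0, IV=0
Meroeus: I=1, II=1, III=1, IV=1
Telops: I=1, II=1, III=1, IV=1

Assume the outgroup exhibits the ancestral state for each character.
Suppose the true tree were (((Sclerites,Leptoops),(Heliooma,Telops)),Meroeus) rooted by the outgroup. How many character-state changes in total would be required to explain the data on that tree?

8

Map each character onto (((Sclerites,Leptoops),(Heliooma,Telops)),Meroeus) (rooted by Cyanis) and count the minimum state changes it requires (Fitch parsimony):
I: 2; II: 1; III: 3; IV: 2.
Total tree length = 8.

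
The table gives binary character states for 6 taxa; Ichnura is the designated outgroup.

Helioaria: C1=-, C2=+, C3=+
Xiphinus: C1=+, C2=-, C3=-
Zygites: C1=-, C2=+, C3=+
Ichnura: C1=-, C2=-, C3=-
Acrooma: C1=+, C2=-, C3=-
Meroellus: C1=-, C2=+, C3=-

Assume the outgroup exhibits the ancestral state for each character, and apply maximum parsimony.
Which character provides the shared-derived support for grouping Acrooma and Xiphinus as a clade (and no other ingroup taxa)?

The outgroup has state '-' for every character, so '+' is the derived state throughout.
C1: derived state '+' in Acrooma and Xiphinus only — synapomorphy for {Acrooma, Xiphinus}.
C2 (derived state '+') is shared by Helioaria, Meroellus, and Zygites — a synapomorphy uniting that clade.
C3 (derived state '+') is shared by Helioaria and Zygites — a synapomorphy uniting that clade.
Most parsimonious ingroup topology: ((Meroellus,(Zygites,Helioaria)),(Acrooma,Xiphinus)).
The clade {Acrooma, Xiphinus} is supported by C1: its derived state '+' occurs in exactly those taxa and in no other taxon (including the outgroup).

C1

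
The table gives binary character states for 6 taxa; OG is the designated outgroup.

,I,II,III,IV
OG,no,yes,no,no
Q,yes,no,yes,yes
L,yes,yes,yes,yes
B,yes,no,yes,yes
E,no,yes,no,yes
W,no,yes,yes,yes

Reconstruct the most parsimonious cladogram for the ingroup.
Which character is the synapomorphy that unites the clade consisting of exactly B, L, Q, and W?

III

Character polarity is set by the outgroup: the derived state is whichever differs from the outgroup's state, so for II the derived state is 'no', and for the remaining characters it is 'yes'.
Only B, L, and Q show the derived state 'yes' for I, supporting them as a clade.
II: derived state 'no' in B and Q only — synapomorphy for {B, Q}.
III (derived state 'yes') is shared by B, L, Q, and W — a synapomorphy uniting that clade.
All ingroup taxa share the derived state 'yes' for IV; it defines the ingroup but does not resolve relationships within it.
Most parsimonious ingroup topology: ((((Q,B),L),W),E).
The clade {B, L, Q, W} is supported by III: its derived state 'yes' occurs in exactly those taxa and in no other taxon (including the outgroup).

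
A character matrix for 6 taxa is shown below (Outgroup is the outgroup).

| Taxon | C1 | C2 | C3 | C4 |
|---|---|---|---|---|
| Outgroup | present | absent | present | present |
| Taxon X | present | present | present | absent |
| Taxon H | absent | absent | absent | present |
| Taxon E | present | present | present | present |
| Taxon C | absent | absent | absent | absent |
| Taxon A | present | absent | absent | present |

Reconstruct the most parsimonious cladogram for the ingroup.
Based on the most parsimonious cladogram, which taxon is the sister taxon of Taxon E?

Taxon X

Character polarity is set by the outgroup: the derived state is whichever differs from the outgroup's state, so for C1, C3, C4 the derived state is 'absent', and for the remaining characters it is 'present'.
C1: derived state 'absent' in Taxon C and Taxon H only — synapomorphy for {Taxon C, Taxon H}.
C2: derived state 'present' in Taxon E and Taxon X only — synapomorphy for {Taxon E, Taxon X}.
C3 (derived state 'absent') is shared by Taxon A, Taxon C, and Taxon H — a synapomorphy uniting that clade.
C4 (state 'absent') occurs in Taxon C and Taxon X but conflicts with the nesting implied by the other characters — most parsimoniously interpreted as homoplasy.
Most parsimonious ingroup topology: ((Taxon X,Taxon E),((Taxon H,Taxon C),Taxon A)).
Taxon E and Taxon X form a cherry on this tree, so they are sister taxa.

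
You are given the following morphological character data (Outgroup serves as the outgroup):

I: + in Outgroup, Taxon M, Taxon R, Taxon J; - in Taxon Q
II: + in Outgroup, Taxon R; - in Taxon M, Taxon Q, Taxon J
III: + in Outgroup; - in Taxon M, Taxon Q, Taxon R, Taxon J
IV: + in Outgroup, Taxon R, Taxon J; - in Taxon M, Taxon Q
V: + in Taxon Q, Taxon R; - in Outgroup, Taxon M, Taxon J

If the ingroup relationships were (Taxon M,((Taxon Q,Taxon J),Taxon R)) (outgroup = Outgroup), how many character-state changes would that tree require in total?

8

Map each character onto (Taxon M,((Taxon Q,Taxon J),Taxon R)) (rooted by Outgroup) and count the minimum state changes it requires (Fitch parsimony):
I: 1; II: 2; III: 1; IV: 2; V: 2.
Total tree length = 8.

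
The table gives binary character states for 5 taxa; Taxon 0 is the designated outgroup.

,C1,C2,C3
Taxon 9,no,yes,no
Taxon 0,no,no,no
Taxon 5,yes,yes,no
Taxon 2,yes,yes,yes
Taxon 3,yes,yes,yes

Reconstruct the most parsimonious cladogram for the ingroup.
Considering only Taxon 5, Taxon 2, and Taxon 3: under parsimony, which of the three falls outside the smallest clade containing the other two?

Taxon 5

The outgroup has state 'no' for every character, so 'yes' is the derived state throughout.
C1: derived state 'yes' in Taxon 2, Taxon 3, and Taxon 5 only — synapomorphy for {Taxon 2, Taxon 3, Taxon 5}.
All ingroup taxa share the derived state 'yes' for C2; it defines the ingroup but does not resolve relationships within it.
C3 (derived state 'yes') is shared by Taxon 2 and Taxon 3 — a synapomorphy uniting that clade.
Most parsimonious ingroup topology: ((Taxon 5,(Taxon 3,Taxon 2)),Taxon 9).
Taxon 2 and Taxon 3 share a more recent common ancestor with each other than either does with Taxon 5, so Taxon 5 is the least closely related of the three.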